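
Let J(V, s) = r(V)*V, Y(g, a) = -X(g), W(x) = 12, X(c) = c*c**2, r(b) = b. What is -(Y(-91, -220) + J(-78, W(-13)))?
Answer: -759655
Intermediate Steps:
X(c) = c**3
Y(g, a) = -g**3
J(V, s) = V**2 (J(V, s) = V*V = V**2)
-(Y(-91, -220) + J(-78, W(-13))) = -(-1*(-91)**3 + (-78)**2) = -(-1*(-753571) + 6084) = -(753571 + 6084) = -1*759655 = -759655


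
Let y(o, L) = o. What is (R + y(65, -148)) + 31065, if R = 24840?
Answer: 55970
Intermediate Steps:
(R + y(65, -148)) + 31065 = (24840 + 65) + 31065 = 24905 + 31065 = 55970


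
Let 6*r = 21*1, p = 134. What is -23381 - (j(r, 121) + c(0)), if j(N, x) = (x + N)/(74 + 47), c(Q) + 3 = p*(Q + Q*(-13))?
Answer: -5657725/242 ≈ -23379.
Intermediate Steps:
r = 7/2 (r = (21*1)/6 = (⅙)*21 = 7/2 ≈ 3.5000)
c(Q) = -3 - 1608*Q (c(Q) = -3 + 134*(Q + Q*(-13)) = -3 + 134*(Q - 13*Q) = -3 + 134*(-12*Q) = -3 - 1608*Q)
j(N, x) = N/121 + x/121 (j(N, x) = (N + x)/121 = (N + x)*(1/121) = N/121 + x/121)
-23381 - (j(r, 121) + c(0)) = -23381 - (((1/121)*(7/2) + (1/121)*121) + (-3 - 1608*0)) = -23381 - ((7/242 + 1) + (-3 + 0)) = -23381 - (249/242 - 3) = -23381 - 1*(-477/242) = -23381 + 477/242 = -5657725/242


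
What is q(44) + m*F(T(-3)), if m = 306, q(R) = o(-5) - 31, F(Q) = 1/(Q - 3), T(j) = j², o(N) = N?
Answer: 15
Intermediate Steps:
F(Q) = 1/(-3 + Q)
q(R) = -36 (q(R) = -5 - 31 = -36)
q(44) + m*F(T(-3)) = -36 + 306/(-3 + (-3)²) = -36 + 306/(-3 + 9) = -36 + 306/6 = -36 + 306*(⅙) = -36 + 51 = 15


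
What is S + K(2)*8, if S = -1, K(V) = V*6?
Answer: 95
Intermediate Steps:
K(V) = 6*V
S + K(2)*8 = -1 + (6*2)*8 = -1 + 12*8 = -1 + 96 = 95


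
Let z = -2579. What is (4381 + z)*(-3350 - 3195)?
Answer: -11794090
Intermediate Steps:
(4381 + z)*(-3350 - 3195) = (4381 - 2579)*(-3350 - 3195) = 1802*(-6545) = -11794090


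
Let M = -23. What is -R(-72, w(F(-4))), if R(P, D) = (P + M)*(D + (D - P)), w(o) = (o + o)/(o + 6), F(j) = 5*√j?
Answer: 121030/17 + 2850*I/17 ≈ 7119.4 + 167.65*I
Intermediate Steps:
w(o) = 2*o/(6 + o) (w(o) = (2*o)/(6 + o) = 2*o/(6 + o))
R(P, D) = (-23 + P)*(-P + 2*D) (R(P, D) = (P - 23)*(D + (D - P)) = (-23 + P)*(-P + 2*D))
-R(-72, w(F(-4))) = -(-1*(-72)² - 92*5*√(-4)/(6 + 5*√(-4)) + 23*(-72) + 2*(2*(5*√(-4))/(6 + 5*√(-4)))*(-72)) = -(-1*5184 - 92*5*(2*I)/(6 + 5*(2*I)) - 1656 + 2*(2*(5*(2*I))/(6 + 5*(2*I)))*(-72)) = -(-5184 - 92*10*I/(6 + 10*I) - 1656 + 2*(2*(10*I)/(6 + 10*I))*(-72)) = -(-5184 - 92*10*I*(6 - 10*I)/136 - 1656 + 2*(2*(10*I)*((6 - 10*I)/136))*(-72)) = -(-5184 - 115*I*(6 - 10*I)/17 - 1656 + 2*(5*I*(6 - 10*I)/34)*(-72)) = -(-5184 - 115*I*(6 - 10*I)/17 - 1656 - 360*I*(6 - 10*I)/17) = -(-6840 - 475*I*(6 - 10*I)/17) = 6840 + 475*I*(6 - 10*I)/17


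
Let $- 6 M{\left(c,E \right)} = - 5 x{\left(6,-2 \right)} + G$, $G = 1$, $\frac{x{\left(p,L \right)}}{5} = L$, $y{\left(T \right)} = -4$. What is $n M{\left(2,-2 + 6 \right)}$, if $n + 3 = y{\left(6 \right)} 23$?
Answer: $\frac{1615}{2} \approx 807.5$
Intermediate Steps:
$x{\left(p,L \right)} = 5 L$
$M{\left(c,E \right)} = - \frac{17}{2}$ ($M{\left(c,E \right)} = - \frac{- 5 \cdot 5 \left(-2\right) + 1}{6} = - \frac{\left(-5\right) \left(-10\right) + 1}{6} = - \frac{50 + 1}{6} = \left(- \frac{1}{6}\right) 51 = - \frac{17}{2}$)
$n = -95$ ($n = -3 - 92 = -95$)
$n M{\left(2,-2 + 6 \right)} = \left(-95\right) \left(- \frac{17}{2}\right) = \frac{1615}{2}$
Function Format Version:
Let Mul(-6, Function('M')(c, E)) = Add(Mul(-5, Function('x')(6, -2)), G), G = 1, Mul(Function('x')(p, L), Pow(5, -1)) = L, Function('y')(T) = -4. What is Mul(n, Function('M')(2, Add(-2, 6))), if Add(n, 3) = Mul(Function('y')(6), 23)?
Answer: Rational(1615, 2) ≈ 807.50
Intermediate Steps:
Function('x')(p, L) = Mul(5, L)
Function('M')(c, E) = Rational(-17, 2) (Function('M')(c, E) = Mul(Rational(-1, 6), Add(Mul(-5, Mul(5, -2)), 1)) = Mul(Rational(-1, 6), Add(Mul(-5, -10), 1)) = Mul(Rational(-1, 6), Add(50, 1)) = Mul(Rational(-1, 6), 51) = Rational(-17, 2))
n = -95 (n = Add(-3, Mul(-4, 23)) = Add(-3, -92) = -95)
Mul(n, Function('M')(2, Add(-2, 6))) = Mul(-95, Rational(-17, 2)) = Rational(1615, 2)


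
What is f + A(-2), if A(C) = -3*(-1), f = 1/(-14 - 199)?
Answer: 638/213 ≈ 2.9953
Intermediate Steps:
f = -1/213 (f = 1/(-213) = -1/213 ≈ -0.0046948)
A(C) = 3
f + A(-2) = -1/213 + 3 = 638/213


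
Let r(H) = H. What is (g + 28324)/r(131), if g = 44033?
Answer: 72357/131 ≈ 552.34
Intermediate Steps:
(g + 28324)/r(131) = (44033 + 28324)/131 = 72357*(1/131) = 72357/131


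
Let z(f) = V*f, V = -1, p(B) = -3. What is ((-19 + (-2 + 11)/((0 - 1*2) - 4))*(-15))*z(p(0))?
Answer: 1845/2 ≈ 922.50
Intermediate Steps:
z(f) = -f
((-19 + (-2 + 11)/((0 - 1*2) - 4))*(-15))*z(p(0)) = ((-19 + (-2 + 11)/((0 - 1*2) - 4))*(-15))*(-1*(-3)) = ((-19 + 9/((0 - 2) - 4))*(-15))*3 = ((-19 + 9/(-2 - 4))*(-15))*3 = ((-19 + 9/(-6))*(-15))*3 = ((-19 + 9*(-⅙))*(-15))*3 = ((-19 - 3/2)*(-15))*3 = -41/2*(-15)*3 = (615/2)*3 = 1845/2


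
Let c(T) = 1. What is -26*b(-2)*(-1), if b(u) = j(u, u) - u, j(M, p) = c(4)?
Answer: 78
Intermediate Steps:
j(M, p) = 1
b(u) = 1 - u
-26*b(-2)*(-1) = -26*(1 - 1*(-2))*(-1) = -26*(1 + 2)*(-1) = -26*3*(-1) = -78*(-1) = 78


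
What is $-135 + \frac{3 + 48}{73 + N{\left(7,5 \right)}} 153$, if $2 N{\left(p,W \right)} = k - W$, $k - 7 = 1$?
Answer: $- \frac{4509}{149} \approx -30.262$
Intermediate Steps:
$k = 8$ ($k = 7 + 1 = 8$)
$N{\left(p,W \right)} = 4 - \frac{W}{2}$ ($N{\left(p,W \right)} = \frac{8 - W}{2} = 4 - \frac{W}{2}$)
$-135 + \frac{3 + 48}{73 + N{\left(7,5 \right)}} 153 = -135 + \frac{3 + 48}{73 + \left(4 - \frac{5}{2}\right)} 153 = -135 + \frac{51}{73 + \left(4 - \frac{5}{2}\right)} 153 = -135 + \frac{51}{73 + \frac{3}{2}} \cdot 153 = -135 + \frac{51}{\frac{149}{2}} \cdot 153 = -135 + 51 \cdot \frac{2}{149} \cdot 153 = -135 + \frac{102}{149} \cdot 153 = -135 + \frac{15606}{149} = - \frac{4509}{149}$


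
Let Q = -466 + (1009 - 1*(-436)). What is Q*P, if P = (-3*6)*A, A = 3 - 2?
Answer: -17622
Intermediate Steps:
A = 1
Q = 979 (Q = -466 + (1009 + 436) = -466 + 1445 = 979)
P = -18 (P = -3*6*1 = -18*1 = -18)
Q*P = 979*(-18) = -17622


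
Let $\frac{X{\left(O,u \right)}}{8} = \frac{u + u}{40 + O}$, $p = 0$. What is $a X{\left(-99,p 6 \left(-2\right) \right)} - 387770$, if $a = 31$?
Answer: $-387770$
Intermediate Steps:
$X{\left(O,u \right)} = \frac{16 u}{40 + O}$ ($X{\left(O,u \right)} = 8 \frac{u + u}{40 + O} = 8 \frac{2 u}{40 + O} = \frac{16 u}{40 + O}$)
$a X{\left(-99,p 6 \left(-2\right) \right)} - 387770 = 31 \frac{16 \cdot 0 \cdot 6 \left(-2\right)}{40 - 99} - 387770 = 31 \frac{16 \cdot 0 \left(-2\right)}{-59} - 387770 = 31 \cdot 16 \cdot 0 \left(- \frac{1}{59}\right) - 387770 = 31 \cdot 0 - 387770 = 0 - 387770 = -387770$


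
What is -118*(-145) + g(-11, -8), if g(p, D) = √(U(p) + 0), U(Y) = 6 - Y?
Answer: 17110 + √17 ≈ 17114.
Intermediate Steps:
g(p, D) = √(6 - p) (g(p, D) = √((6 - p) + 0) = √(6 - p))
-118*(-145) + g(-11, -8) = -118*(-145) + √(6 - 1*(-11)) = 17110 + √(6 + 11) = 17110 + √17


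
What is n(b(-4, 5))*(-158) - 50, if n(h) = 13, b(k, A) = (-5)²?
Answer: -2104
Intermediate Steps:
b(k, A) = 25
n(b(-4, 5))*(-158) - 50 = 13*(-158) - 50 = -2054 - 50 = -2104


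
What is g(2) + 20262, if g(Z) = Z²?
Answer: 20266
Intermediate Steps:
g(2) + 20262 = 2² + 20262 = 4 + 20262 = 20266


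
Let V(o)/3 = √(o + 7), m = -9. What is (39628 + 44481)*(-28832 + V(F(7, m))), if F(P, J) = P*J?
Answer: -2425030688 + 504654*I*√14 ≈ -2.425e+9 + 1.8882e+6*I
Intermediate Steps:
F(P, J) = J*P
V(o) = 3*√(7 + o) (V(o) = 3*√(o + 7) = 3*√(7 + o))
(39628 + 44481)*(-28832 + V(F(7, m))) = (39628 + 44481)*(-28832 + 3*√(7 - 9*7)) = 84109*(-28832 + 3*√(7 - 63)) = 84109*(-28832 + 3*√(-56)) = 84109*(-28832 + 3*(2*I*√14)) = 84109*(-28832 + 6*I*√14) = -2425030688 + 504654*I*√14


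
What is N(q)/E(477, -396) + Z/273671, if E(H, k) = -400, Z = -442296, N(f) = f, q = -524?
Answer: -8378699/27367100 ≈ -0.30616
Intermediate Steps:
N(q)/E(477, -396) + Z/273671 = -524/(-400) - 442296/273671 = -524*(-1/400) - 442296*1/273671 = 131/100 - 442296/273671 = -8378699/27367100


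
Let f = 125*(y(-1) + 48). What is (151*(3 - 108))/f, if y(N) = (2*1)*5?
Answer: -3171/1450 ≈ -2.1869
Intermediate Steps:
y(N) = 10 (y(N) = 2*5 = 10)
f = 7250 (f = 125*(10 + 48) = 125*58 = 7250)
(151*(3 - 108))/f = (151*(3 - 108))/7250 = (151*(-105))*(1/7250) = -15855*1/7250 = -3171/1450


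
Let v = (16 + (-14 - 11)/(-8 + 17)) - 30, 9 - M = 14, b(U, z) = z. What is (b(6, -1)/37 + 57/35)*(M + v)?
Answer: -58072/1665 ≈ -34.878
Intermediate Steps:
M = -5 (M = 9 - 1*14 = 9 - 14 = -5)
v = -151/9 (v = (16 - 25/9) - 30 = 119/9 - 30 = -151/9 ≈ -16.778)
(b(6, -1)/37 + 57/35)*(M + v) = (-1/37 + 57/35)*(-5 - 151/9) = (-1*1/37 + 57*(1/35))*(-196/9) = (-1/37 + 57/35)*(-196/9) = (2074/1295)*(-196/9) = -58072/1665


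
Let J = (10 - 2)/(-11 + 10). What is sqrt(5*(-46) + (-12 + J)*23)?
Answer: I*sqrt(690) ≈ 26.268*I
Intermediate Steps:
J = -8 (J = 8/(-1) = 8*(-1) = -8)
sqrt(5*(-46) + (-12 + J)*23) = sqrt(5*(-46) + (-12 - 8)*23) = sqrt(-230 - 20*23) = sqrt(-230 - 460) = sqrt(-690) = I*sqrt(690)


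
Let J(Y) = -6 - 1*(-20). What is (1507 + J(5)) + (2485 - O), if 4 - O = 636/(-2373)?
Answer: 3165370/791 ≈ 4001.7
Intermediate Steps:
J(Y) = 14 (J(Y) = -6 + 20 = 14)
O = 3376/791 (O = 4 - 636/(-2373) = 4 - 636*(-1)/2373 = 4 - 1*(-212/791) = 4 + 212/791 = 3376/791 ≈ 4.2680)
(1507 + J(5)) + (2485 - O) = (1507 + 14) + (2485 - 1*3376/791) = 1521 + (2485 - 3376/791) = 1521 + 1962259/791 = 3165370/791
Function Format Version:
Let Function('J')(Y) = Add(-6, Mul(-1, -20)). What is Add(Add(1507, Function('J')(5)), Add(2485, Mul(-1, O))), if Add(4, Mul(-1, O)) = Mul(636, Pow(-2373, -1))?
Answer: Rational(3165370, 791) ≈ 4001.7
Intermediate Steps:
Function('J')(Y) = 14 (Function('J')(Y) = Add(-6, 20) = 14)
O = Rational(3376, 791) (O = Add(4, Mul(-1, Mul(636, Pow(-2373, -1)))) = Add(4, Mul(-1, Mul(636, Rational(-1, 2373)))) = Add(4, Mul(-1, Rational(-212, 791))) = Add(4, Rational(212, 791)) = Rational(3376, 791) ≈ 4.2680)
Add(Add(1507, Function('J')(5)), Add(2485, Mul(-1, O))) = Add(Add(1507, 14), Add(2485, Mul(-1, Rational(3376, 791)))) = Add(1521, Add(2485, Rational(-3376, 791))) = Add(1521, Rational(1962259, 791)) = Rational(3165370, 791)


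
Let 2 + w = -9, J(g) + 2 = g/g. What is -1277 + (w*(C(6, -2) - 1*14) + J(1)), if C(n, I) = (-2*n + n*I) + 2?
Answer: -882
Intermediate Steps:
J(g) = -1 (J(g) = -2 + g/g = -2 + 1 = -1)
C(n, I) = 2 - 2*n + I*n (C(n, I) = (-2*n + I*n) + 2 = 2 - 2*n + I*n)
w = -11 (w = -2 - 9 = -11)
-1277 + (w*(C(6, -2) - 1*14) + J(1)) = -1277 + (-11*((2 - 2*6 - 2*6) - 1*14) - 1) = -1277 + (-11*((2 - 12 - 12) - 14) - 1) = -1277 + (-11*(-22 - 14) - 1) = -1277 + (-11*(-36) - 1) = -1277 + (396 - 1) = -1277 + 395 = -882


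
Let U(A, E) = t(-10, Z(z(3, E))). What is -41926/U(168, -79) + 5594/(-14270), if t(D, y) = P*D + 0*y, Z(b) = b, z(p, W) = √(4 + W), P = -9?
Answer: -29939374/64215 ≈ -466.24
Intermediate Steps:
t(D, y) = -9*D (t(D, y) = -9*D + 0*y = -9*D + 0 = -9*D)
U(A, E) = 90 (U(A, E) = -9*(-10) = 90)
-41926/U(168, -79) + 5594/(-14270) = -41926/90 + 5594/(-14270) = -41926*1/90 + 5594*(-1/14270) = -20963/45 - 2797/7135 = -29939374/64215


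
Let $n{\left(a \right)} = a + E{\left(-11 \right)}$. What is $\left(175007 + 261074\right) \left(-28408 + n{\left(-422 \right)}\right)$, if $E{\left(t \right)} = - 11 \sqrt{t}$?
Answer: $-12572215230 - 4796891 i \sqrt{11} \approx -1.2572 \cdot 10^{10} - 1.5909 \cdot 10^{7} i$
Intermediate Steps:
$n{\left(a \right)} = a - 11 i \sqrt{11}$ ($n{\left(a \right)} = a - 11 \sqrt{-11} = a - 11 i \sqrt{11}$)
$\left(175007 + 261074\right) \left(-28408 + n{\left(-422 \right)}\right) = \left(175007 + 261074\right) \left(-28408 - \left(422 + 11 i \sqrt{11}\right)\right) = 436081 \left(-28830 - 11 i \sqrt{11}\right) = -12572215230 - 4796891 i \sqrt{11}$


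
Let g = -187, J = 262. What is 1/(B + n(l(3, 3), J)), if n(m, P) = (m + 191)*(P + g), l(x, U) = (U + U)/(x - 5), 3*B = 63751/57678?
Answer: 173034/2439843151 ≈ 7.0920e-5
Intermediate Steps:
B = 63751/173034 (B = (63751/57678)/3 = (63751*(1/57678))/3 = (⅓)*(63751/57678) = 63751/173034 ≈ 0.36843)
l(x, U) = 2*U/(-5 + x) (l(x, U) = (2*U)/(-5 + x) = 2*U/(-5 + x))
n(m, P) = (-187 + P)*(191 + m) (n(m, P) = (m + 191)*(P - 187) = (191 + m)*(-187 + P) = (-187 + P)*(191 + m))
1/(B + n(l(3, 3), J)) = 1/(63751/173034 + (-35717 - 374*3/(-5 + 3) + 191*262 + 262*(2*3/(-5 + 3)))) = 1/(63751/173034 + (-35717 - 374*3/(-2) + 50042 + 262*(2*3/(-2)))) = 1/(63751/173034 + (-35717 - 374*3*(-1)/2 + 50042 + 262*(2*3*(-½)))) = 1/(63751/173034 + (-35717 - 187*(-3) + 50042 + 262*(-3))) = 1/(63751/173034 + (-35717 + 561 + 50042 - 786)) = 1/(63751/173034 + 14100) = 1/(2439843151/173034) = 173034/2439843151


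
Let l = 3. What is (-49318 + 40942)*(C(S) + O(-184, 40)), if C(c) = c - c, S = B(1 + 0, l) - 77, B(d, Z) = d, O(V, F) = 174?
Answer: -1457424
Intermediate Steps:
S = -76 (S = (1 + 0) - 77 = 1 - 77 = -76)
C(c) = 0
(-49318 + 40942)*(C(S) + O(-184, 40)) = (-49318 + 40942)*(0 + 174) = -8376*174 = -1457424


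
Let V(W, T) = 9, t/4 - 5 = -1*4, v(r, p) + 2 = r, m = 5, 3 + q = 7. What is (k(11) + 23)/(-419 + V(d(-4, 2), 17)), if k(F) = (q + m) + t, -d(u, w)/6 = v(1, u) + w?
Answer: -18/205 ≈ -0.087805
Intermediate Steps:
q = 4 (q = -3 + 7 = 4)
v(r, p) = -2 + r
t = 4 (t = 20 + 4*(-1*4) = 20 + 4*(-4) = 20 - 16 = 4)
d(u, w) = 6 - 6*w (d(u, w) = -6*((-2 + 1) + w) = -6*(-1 + w) = 6 - 6*w)
k(F) = 13 (k(F) = (4 + 5) + 4 = 9 + 4 = 13)
(k(11) + 23)/(-419 + V(d(-4, 2), 17)) = (13 + 23)/(-419 + 9) = 36/(-410) = 36*(-1/410) = -18/205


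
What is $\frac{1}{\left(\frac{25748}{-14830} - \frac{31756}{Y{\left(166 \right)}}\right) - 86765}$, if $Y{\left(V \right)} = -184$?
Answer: $- \frac{341090}{29536398369} \approx -1.1548 \cdot 10^{-5}$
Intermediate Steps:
$\frac{1}{\left(\frac{25748}{-14830} - \frac{31756}{Y{\left(166 \right)}}\right) - 86765} = \frac{1}{\left(\frac{25748}{-14830} - \frac{31756}{-184}\right) - 86765} = \frac{1}{\left(25748 \left(- \frac{1}{14830}\right) - - \frac{7939}{46}\right) - 86765} = \frac{1}{\left(- \frac{12874}{7415} + \frac{7939}{46}\right) - 86765} = \frac{1}{\frac{58275481}{341090} - 86765} = \frac{1}{- \frac{29536398369}{341090}} = - \frac{341090}{29536398369}$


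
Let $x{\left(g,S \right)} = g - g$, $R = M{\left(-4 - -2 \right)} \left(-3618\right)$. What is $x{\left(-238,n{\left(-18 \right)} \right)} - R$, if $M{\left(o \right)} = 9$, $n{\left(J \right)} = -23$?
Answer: $32562$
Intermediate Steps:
$R = -32562$ ($R = 9 \left(-3618\right) = -32562$)
$x{\left(g,S \right)} = 0$
$x{\left(-238,n{\left(-18 \right)} \right)} - R = 0 - -32562 = 0 + 32562 = 32562$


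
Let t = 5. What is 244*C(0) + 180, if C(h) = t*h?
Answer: 180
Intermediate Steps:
C(h) = 5*h
244*C(0) + 180 = 244*(5*0) + 180 = 244*0 + 180 = 0 + 180 = 180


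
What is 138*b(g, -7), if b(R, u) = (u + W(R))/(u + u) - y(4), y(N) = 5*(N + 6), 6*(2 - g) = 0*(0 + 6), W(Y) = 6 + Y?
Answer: -48369/7 ≈ -6909.9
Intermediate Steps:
g = 2 (g = 2 - 0*(0 + 6) = 2 - 0*6 = 2 - 1/6*0 = 2 + 0 = 2)
y(N) = 30 + 5*N (y(N) = 5*(6 + N) = 30 + 5*N)
b(R, u) = -50 + (6 + R + u)/(2*u) (b(R, u) = (u + (6 + R))/(u + u) - (30 + 5*4) = (6 + R + u)/((2*u)) - (30 + 20) = (6 + R + u)*(1/(2*u)) - 1*50 = (6 + R + u)/(2*u) - 50 = -50 + (6 + R + u)/(2*u))
138*b(g, -7) = 138*((1/2)*(6 + 2 - 99*(-7))/(-7)) = 138*((1/2)*(-1/7)*(6 + 2 + 693)) = 138*((1/2)*(-1/7)*701) = 138*(-701/14) = -48369/7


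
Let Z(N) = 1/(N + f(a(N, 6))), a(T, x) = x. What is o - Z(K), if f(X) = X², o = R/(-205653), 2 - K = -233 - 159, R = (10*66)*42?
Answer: -577393/4210990 ≈ -0.13712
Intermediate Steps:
R = 27720 (R = 660*42 = 27720)
K = 394 (K = 2 - (-233 - 159) = 2 - 1*(-392) = 2 + 392 = 394)
o = -1320/9793 (o = 27720/(-205653) = 27720*(-1/205653) = -1320/9793 ≈ -0.13479)
Z(N) = 1/(36 + N) (Z(N) = 1/(N + 6²) = 1/(N + 36) = 1/(36 + N))
o - Z(K) = -1320/9793 - 1/(36 + 394) = -1320/9793 - 1/430 = -577393/4210990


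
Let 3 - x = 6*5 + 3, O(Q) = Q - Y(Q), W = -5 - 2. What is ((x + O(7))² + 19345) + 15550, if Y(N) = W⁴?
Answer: 5910671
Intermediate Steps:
W = -7
Y(N) = 2401 (Y(N) = (-7)⁴ = 2401)
O(Q) = -2401 + Q (O(Q) = Q - 1*2401 = Q - 2401 = -2401 + Q)
x = -30 (x = 3 - (6*5 + 3) = 3 - (30 + 3) = 3 - 1*33 = 3 - 33 = -30)
((x + O(7))² + 19345) + 15550 = ((-30 + (-2401 + 7))² + 19345) + 15550 = ((-30 - 2394)² + 19345) + 15550 = ((-2424)² + 19345) + 15550 = (5875776 + 19345) + 15550 = 5895121 + 15550 = 5910671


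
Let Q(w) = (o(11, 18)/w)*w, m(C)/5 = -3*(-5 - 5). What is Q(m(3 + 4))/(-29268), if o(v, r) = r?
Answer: -1/1626 ≈ -0.00061501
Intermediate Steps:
m(C) = 150 (m(C) = 5*(-3*(-5 - 5)) = 5*(-3*(-10)) = 5*30 = 150)
Q(w) = 18 (Q(w) = (18/w)*w = 18)
Q(m(3 + 4))/(-29268) = 18/(-29268) = 18*(-1/29268) = -1/1626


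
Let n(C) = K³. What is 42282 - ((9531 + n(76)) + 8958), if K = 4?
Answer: 23729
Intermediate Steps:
n(C) = 64 (n(C) = 4³ = 64)
42282 - ((9531 + n(76)) + 8958) = 42282 - ((9531 + 64) + 8958) = 42282 - (9595 + 8958) = 42282 - 1*18553 = 42282 - 18553 = 23729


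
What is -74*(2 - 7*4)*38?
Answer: 73112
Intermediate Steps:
-74*(2 - 7*4)*38 = -74*(2 - 28)*38 = -74*(-26)*38 = 1924*38 = 73112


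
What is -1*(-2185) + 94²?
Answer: 11021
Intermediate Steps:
-1*(-2185) + 94² = 2185 + 8836 = 11021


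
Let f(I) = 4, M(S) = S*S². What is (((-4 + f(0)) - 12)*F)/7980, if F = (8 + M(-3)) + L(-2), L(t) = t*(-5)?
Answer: 9/665 ≈ 0.013534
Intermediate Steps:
M(S) = S³
L(t) = -5*t
F = -9 (F = (8 + (-3)³) - 5*(-2) = (8 - 27) + 10 = -19 + 10 = -9)
(((-4 + f(0)) - 12)*F)/7980 = (((-4 + 4) - 12)*(-9))/7980 = ((0 - 12)*(-9))*(1/7980) = -12*(-9)*(1/7980) = 108*(1/7980) = 9/665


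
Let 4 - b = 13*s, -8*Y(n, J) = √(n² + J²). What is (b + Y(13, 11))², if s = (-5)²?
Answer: (2568 + √290)²/64 ≈ 1.0441e+5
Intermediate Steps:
s = 25
Y(n, J) = -√(J² + n²)/8 (Y(n, J) = -√(n² + J²)/8 = -√(J² + n²)/8)
b = -321 (b = 4 - 13*25 = 4 - 1*325 = 4 - 325 = -321)
(b + Y(13, 11))² = (-321 - √(11² + 13²)/8)² = (-321 - √(121 + 169)/8)² = (-321 - √290/8)²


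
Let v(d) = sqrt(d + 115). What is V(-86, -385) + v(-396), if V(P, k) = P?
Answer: -86 + I*sqrt(281) ≈ -86.0 + 16.763*I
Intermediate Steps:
v(d) = sqrt(115 + d)
V(-86, -385) + v(-396) = -86 + sqrt(115 - 396) = -86 + sqrt(-281) = -86 + I*sqrt(281)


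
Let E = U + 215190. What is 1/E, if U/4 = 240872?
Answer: 1/1178678 ≈ 8.4841e-7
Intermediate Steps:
U = 963488 (U = 4*240872 = 963488)
E = 1178678 (E = 963488 + 215190 = 1178678)
1/E = 1/1178678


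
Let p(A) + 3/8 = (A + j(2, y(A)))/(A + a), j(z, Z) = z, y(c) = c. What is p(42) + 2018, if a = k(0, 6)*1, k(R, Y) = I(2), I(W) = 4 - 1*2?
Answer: 16149/8 ≈ 2018.6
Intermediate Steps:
I(W) = 2 (I(W) = 4 - 2 = 2)
k(R, Y) = 2
a = 2 (a = 2*1 = 2)
p(A) = 5/8 (p(A) = -3/8 + (A + 2)/(A + 2) = -3/8 + (2 + A)/(2 + A) = -3/8 + 1 = 5/8)
p(42) + 2018 = 5/8 + 2018 = 16149/8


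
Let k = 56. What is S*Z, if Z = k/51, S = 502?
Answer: 28112/51 ≈ 551.22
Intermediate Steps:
Z = 56/51 ≈ 1.0980
S*Z = 502*(56/51) = 28112/51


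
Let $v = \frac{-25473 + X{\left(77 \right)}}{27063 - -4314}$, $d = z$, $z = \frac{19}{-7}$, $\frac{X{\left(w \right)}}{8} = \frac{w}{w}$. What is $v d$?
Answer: $\frac{483835}{219639} \approx 2.2029$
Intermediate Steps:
$X{\left(w \right)} = 8$ ($X{\left(w \right)} = 8 \frac{w}{w} = 8 \cdot 1 = 8$)
$z = - \frac{19}{7}$ ($z = 19 \left(- \frac{1}{7}\right) = - \frac{19}{7} \approx -2.7143$)
$d = - \frac{19}{7} \approx -2.7143$
$v = - \frac{25465}{31377}$ ($v = \frac{-25473 + 8}{27063 - -4314} = - \frac{25465}{27063 + \left(-3696 + 8010\right)} = - \frac{25465}{27063 + 4314} = - \frac{25465}{31377} \approx -0.81158$)
$v d = \left(- \frac{25465}{31377}\right) \left(- \frac{19}{7}\right) = \frac{483835}{219639}$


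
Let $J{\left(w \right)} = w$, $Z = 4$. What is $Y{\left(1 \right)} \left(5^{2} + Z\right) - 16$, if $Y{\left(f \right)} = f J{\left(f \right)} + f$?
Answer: $42$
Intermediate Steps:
$Y{\left(f \right)} = f + f^{2}$ ($Y{\left(f \right)} = f f + f = f^{2} + f = f + f^{2}$)
$Y{\left(1 \right)} \left(5^{2} + Z\right) - 16 = 1 \left(1 + 1\right) \left(5^{2} + 4\right) - 16 = 1 \cdot 2 \left(25 + 4\right) - 16 = 2 \cdot 29 - 16 = 58 - 16 = 42$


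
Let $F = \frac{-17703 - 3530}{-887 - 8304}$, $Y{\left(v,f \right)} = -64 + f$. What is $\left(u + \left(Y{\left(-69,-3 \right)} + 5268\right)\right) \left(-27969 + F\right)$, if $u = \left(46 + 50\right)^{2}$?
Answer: $- \frac{285059407214}{707} \approx -4.032 \cdot 10^{8}$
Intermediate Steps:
$u = 9216$ ($u = 96^{2} = 9216$)
$F = \frac{21233}{9191}$ ($F = - \frac{21233}{-9191} = \left(-21233\right) \left(- \frac{1}{9191}\right) = \frac{21233}{9191} \approx 2.3102$)
$\left(u + \left(Y{\left(-69,-3 \right)} + 5268\right)\right) \left(-27969 + F\right) = \left(9216 + \left(\left(-64 - 3\right) + 5268\right)\right) \left(-27969 + \frac{21233}{9191}\right) = \left(9216 + \left(-67 + 5268\right)\right) \left(- \frac{257041846}{9191}\right) = \left(9216 + 5201\right) \left(- \frac{257041846}{9191}\right) = 14417 \left(- \frac{257041846}{9191}\right) = - \frac{285059407214}{707}$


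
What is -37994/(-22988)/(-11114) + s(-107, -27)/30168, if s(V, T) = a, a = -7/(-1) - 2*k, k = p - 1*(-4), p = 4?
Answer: -47855565/107049736808 ≈ -0.00044704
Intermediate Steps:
k = 8 (k = 4 - 1*(-4) = 4 + 4 = 8)
a = -9 (a = -7/(-1) - 2*8 = -7*(-1) - 16 = 7 - 16 = -9)
s(V, T) = -9
-37994/(-22988)/(-11114) + s(-107, -27)/30168 = -37994/(-22988)/(-11114) - 9/30168 = -37994*(-1/22988)*(-1/11114) - 9*1/30168 = (18997/11494)*(-1/11114) - 1/3352 = -18997/127744316 - 1/3352 = -47855565/107049736808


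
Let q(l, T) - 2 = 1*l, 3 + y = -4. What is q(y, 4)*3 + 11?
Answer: -4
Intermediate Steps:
y = -7 (y = -3 - 4 = -7)
q(l, T) = 2 + l (q(l, T) = 2 + 1*l = 2 + l)
q(y, 4)*3 + 11 = (2 - 7)*3 + 11 = -5*3 + 11 = -15 + 11 = -4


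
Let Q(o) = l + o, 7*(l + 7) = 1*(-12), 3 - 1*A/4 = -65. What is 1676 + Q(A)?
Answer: 13575/7 ≈ 1939.3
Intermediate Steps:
A = 272 (A = 12 - 4*(-65) = 12 + 260 = 272)
l = -61/7 (l = -7 + (1*(-12))/7 = -7 + (1/7)*(-12) = -7 - 12/7 = -61/7 ≈ -8.7143)
Q(o) = -61/7 + o
1676 + Q(A) = 1676 + (-61/7 + 272) = 1676 + 1843/7 = 13575/7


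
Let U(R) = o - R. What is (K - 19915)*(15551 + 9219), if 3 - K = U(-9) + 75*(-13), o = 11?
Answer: -469564890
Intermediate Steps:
U(R) = 11 - R
K = 958 (K = 3 - ((11 - 1*(-9)) + 75*(-13)) = 3 - ((11 + 9) - 975) = 3 - (20 - 975) = 3 - 1*(-955) = 3 + 955 = 958)
(K - 19915)*(15551 + 9219) = (958 - 19915)*(15551 + 9219) = -18957*24770 = -469564890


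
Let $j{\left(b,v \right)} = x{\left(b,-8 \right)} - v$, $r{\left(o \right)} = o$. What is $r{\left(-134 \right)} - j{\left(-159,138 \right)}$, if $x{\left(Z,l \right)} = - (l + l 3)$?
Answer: $-28$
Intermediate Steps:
$x{\left(Z,l \right)} = - 4 l$ ($x{\left(Z,l \right)} = - (l + 3 l) = - 4 l$)
$j{\left(b,v \right)} = 32 - v$ ($j{\left(b,v \right)} = \left(-4\right) \left(-8\right) - v = 32 - v$)
$r{\left(-134 \right)} - j{\left(-159,138 \right)} = -134 - \left(32 - 138\right) = -134 - -106 = -134 + 106 = -28$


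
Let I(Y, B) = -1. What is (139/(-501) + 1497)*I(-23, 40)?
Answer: -749858/501 ≈ -1496.7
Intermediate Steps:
(139/(-501) + 1497)*I(-23, 40) = (139/(-501) + 1497)*(-1) = (139*(-1/501) + 1497)*(-1) = (-139/501 + 1497)*(-1) = (749858/501)*(-1) = -749858/501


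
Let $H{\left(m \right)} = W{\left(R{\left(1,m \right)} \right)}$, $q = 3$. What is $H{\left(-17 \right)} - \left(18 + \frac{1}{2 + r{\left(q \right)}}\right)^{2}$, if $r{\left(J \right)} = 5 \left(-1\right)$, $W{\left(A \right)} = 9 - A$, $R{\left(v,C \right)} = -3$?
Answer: $- \frac{2701}{9} \approx -300.11$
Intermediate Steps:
$r{\left(J \right)} = -5$
$H{\left(m \right)} = 12$ ($H{\left(m \right)} = 9 - -3 = 9 + 3 = 12$)
$H{\left(-17 \right)} - \left(18 + \frac{1}{2 + r{\left(q \right)}}\right)^{2} = 12 - \left(18 + \frac{1}{2 - 5}\right)^{2} = 12 - \left(18 + \frac{1}{-3}\right)^{2} = 12 - \left(18 - \frac{1}{3}\right)^{2} = 12 - \left(\frac{53}{3}\right)^{2} = 12 - \frac{2809}{9} = - \frac{2701}{9}$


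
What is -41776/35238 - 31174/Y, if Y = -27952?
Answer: -2471905/35177592 ≈ -0.070269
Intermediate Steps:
-41776/35238 - 31174/Y = -41776/35238 - 31174/(-27952) = -41776*1/35238 - 31174*(-1/27952) = -2984/2517 + 15587/13976 = -2471905/35177592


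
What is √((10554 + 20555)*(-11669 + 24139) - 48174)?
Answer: 4*√24242566 ≈ 19695.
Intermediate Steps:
√((10554 + 20555)*(-11669 + 24139) - 48174) = √(31109*12470 - 48174) = √(387929230 - 48174) = √387881056 = 4*√24242566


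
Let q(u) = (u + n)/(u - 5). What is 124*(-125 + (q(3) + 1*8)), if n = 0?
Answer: -14694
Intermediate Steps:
q(u) = u/(-5 + u) (q(u) = (u + 0)/(u - 5) = u/(-5 + u))
124*(-125 + (q(3) + 1*8)) = 124*(-125 + (3/(-5 + 3) + 1*8)) = 124*(-125 + (3/(-2) + 8)) = 124*(-125 + (3*(-½) + 8)) = 124*(-125 + (-3/2 + 8)) = 124*(-125 + 13/2) = 124*(-237/2) = -14694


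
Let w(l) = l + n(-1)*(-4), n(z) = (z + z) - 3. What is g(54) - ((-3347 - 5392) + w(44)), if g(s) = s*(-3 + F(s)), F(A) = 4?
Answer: 8729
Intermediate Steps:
n(z) = -3 + 2*z (n(z) = 2*z - 3 = -3 + 2*z)
w(l) = 20 + l (w(l) = l + (-3 + 2*(-1))*(-4) = l + (-3 - 2)*(-4) = l - 5*(-4) = l + 20 = 20 + l)
g(s) = s (g(s) = s*(-3 + 4) = s*1 = s)
g(54) - ((-3347 - 5392) + w(44)) = 54 - ((-3347 - 5392) + (20 + 44)) = 54 - (-8739 + 64) = 54 - 1*(-8675) = 54 + 8675 = 8729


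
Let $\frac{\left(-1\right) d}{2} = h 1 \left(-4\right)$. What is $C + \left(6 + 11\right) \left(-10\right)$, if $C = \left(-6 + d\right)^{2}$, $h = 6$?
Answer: $1594$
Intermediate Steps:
$d = 48$ ($d = - 2 \cdot 6 \cdot 1 \left(-4\right) = - 2 \cdot 6 \left(-4\right) = \left(-2\right) \left(-24\right) = 48$)
$C = 1764$ ($C = \left(-6 + 48\right)^{2} = 42^{2} = 1764$)
$C + \left(6 + 11\right) \left(-10\right) = 1764 + \left(6 + 11\right) \left(-10\right) = 1764 + 17 \left(-10\right) = 1764 - 170 = 1594$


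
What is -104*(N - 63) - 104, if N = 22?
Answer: 4160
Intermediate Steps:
-104*(N - 63) - 104 = -104*(22 - 63) - 104 = -104*(-41) - 104 = 4264 - 104 = 4160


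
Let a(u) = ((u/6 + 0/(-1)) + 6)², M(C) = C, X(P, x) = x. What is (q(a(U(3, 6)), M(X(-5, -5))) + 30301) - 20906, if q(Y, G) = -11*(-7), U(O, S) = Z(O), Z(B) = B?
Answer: 9472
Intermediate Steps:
U(O, S) = O
a(u) = (6 + u/6)² (a(u) = ((u*(⅙) + 0*(-1)) + 6)² = ((u/6 + 0) + 6)² = (u/6 + 6)² = (6 + u/6)²)
q(Y, G) = 77
(q(a(U(3, 6)), M(X(-5, -5))) + 30301) - 20906 = (77 + 30301) - 20906 = 30378 - 20906 = 9472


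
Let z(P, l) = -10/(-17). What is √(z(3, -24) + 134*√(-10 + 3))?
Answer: √(170 + 38726*I*√7)/17 ≈ 13.325 + 13.303*I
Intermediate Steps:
z(P, l) = 10/17 (z(P, l) = -10*(-1/17) = 10/17)
√(z(3, -24) + 134*√(-10 + 3)) = √(10/17 + 134*√(-10 + 3)) = √(10/17 + 134*√(-7)) = √(10/17 + 134*(I*√7)) = √(10/17 + 134*I*√7)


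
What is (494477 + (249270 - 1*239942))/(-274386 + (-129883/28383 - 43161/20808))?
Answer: -11020145930760/6002018735453 ≈ -1.8361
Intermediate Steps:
(494477 + (249270 - 1*239942))/(-274386 + (-129883/28383 - 43161/20808)) = (494477 + (249270 - 239942))/(-274386 + (-129883*1/28383 - 43161*1/20808)) = (494477 + 9328)/(-274386 + (-129883/28383 - 14387/6936)) = 503805/(-274386 - 145468301/21873832) = 503805/(-6002018735453/21873832) = 503805*(-21873832/6002018735453) = -11020145930760/6002018735453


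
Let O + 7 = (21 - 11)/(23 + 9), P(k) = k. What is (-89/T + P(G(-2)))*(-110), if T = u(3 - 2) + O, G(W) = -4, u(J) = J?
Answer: -116600/91 ≈ -1281.3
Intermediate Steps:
O = -107/16 (O = -7 + (21 - 11)/(23 + 9) = -7 + 10/32 = -7 + 10*(1/32) = -7 + 5/16 = -107/16 ≈ -6.6875)
T = -91/16 (T = (3 - 2) - 107/16 = 1 - 107/16 = -91/16 ≈ -5.6875)
(-89/T + P(G(-2)))*(-110) = (-89/(-91/16) - 4)*(-110) = (-89*(-16/91) - 4)*(-110) = (1424/91 - 4)*(-110) = (1060/91)*(-110) = -116600/91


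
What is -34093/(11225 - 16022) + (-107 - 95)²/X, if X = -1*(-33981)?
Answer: 451417007/54335619 ≈ 8.3079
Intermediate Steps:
X = 33981
-34093/(11225 - 16022) + (-107 - 95)²/X = -34093/(11225 - 16022) + (-107 - 95)²/33981 = -34093/(-4797) + (-202)²*(1/33981) = -34093*(-1/4797) + 40804*(1/33981) = 34093/4797 + 40804/33981 = 451417007/54335619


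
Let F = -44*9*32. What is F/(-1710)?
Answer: 704/95 ≈ 7.4105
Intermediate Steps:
F = -12672 (F = -396*32 = -12672)
F/(-1710) = -12672/(-1710) = -12672*(-1/1710) = 704/95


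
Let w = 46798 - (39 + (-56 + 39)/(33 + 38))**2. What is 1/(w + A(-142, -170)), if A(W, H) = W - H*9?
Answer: 5041/235332122 ≈ 2.1421e-5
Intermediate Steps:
w = 228335214/5041 (w = 46798 - (39 - 17/71)**2 = 46798 - (2752/71)**2 = 46798 - 1*7573504/5041 = 46798 - 7573504/5041 = 228335214/5041 ≈ 45296.)
A(W, H) = W - 9*H
1/(w + A(-142, -170)) = 1/(228335214/5041 + (-142 - 9*(-170))) = 1/(228335214/5041 + (-142 + 1530)) = 1/(228335214/5041 + 1388) = 1/(235332122/5041) = 5041/235332122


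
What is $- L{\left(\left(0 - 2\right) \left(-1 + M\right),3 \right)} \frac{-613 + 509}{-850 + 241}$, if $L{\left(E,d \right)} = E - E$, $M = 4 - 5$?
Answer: $0$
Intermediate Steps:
$M = -1$
$L{\left(E,d \right)} = 0$
$- L{\left(\left(0 - 2\right) \left(-1 + M\right),3 \right)} \frac{-613 + 509}{-850 + 241} = - 0 \frac{-613 + 509}{-850 + 241} = - 0 \left(- \frac{104}{-609}\right) = - 0 \left(\left(-104\right) \left(- \frac{1}{609}\right)\right) = - \frac{0 \cdot 104}{609} = \left(-1\right) 0 = 0$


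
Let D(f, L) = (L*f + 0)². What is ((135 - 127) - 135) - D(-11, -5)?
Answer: -3152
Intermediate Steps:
D(f, L) = L²*f² (D(f, L) = (L*f)² = L²*f²)
((135 - 127) - 135) - D(-11, -5) = ((135 - 127) - 135) - (-5)²*(-11)² = (8 - 135) - 25*121 = -127 - 1*3025 = -127 - 3025 = -3152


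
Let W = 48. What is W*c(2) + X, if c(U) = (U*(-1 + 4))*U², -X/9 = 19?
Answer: 981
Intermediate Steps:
X = -171 (X = -9*19 = -171)
c(U) = 3*U³ (c(U) = (U*3)*U² = (3*U)*U² = 3*U³)
W*c(2) + X = 48*(3*2³) - 171 = 48*(3*8) - 171 = 48*24 - 171 = 1152 - 171 = 981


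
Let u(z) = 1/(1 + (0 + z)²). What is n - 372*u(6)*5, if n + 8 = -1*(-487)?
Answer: 15863/37 ≈ 428.73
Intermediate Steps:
n = 479 (n = -8 - 1*(-487) = -8 + 487 = 479)
u(z) = 1/(1 + z²)
n - 372*u(6)*5 = 479 - 372*5/(1 + 6²) = 479 - 372*5/(1 + 36) = 479 - 372*5/37 = 479 - 1860/37 = 15863/37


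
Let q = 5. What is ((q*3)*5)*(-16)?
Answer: -1200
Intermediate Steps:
((q*3)*5)*(-16) = ((5*3)*5)*(-16) = (15*5)*(-16) = 75*(-16) = -1200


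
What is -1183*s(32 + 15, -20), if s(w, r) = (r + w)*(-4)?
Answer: 127764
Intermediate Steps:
s(w, r) = -4*r - 4*w
-1183*s(32 + 15, -20) = -1183*(-4*(-20) - 4*(32 + 15)) = -1183*(80 - 4*47) = -1183*(80 - 188) = -1183*(-108) = 127764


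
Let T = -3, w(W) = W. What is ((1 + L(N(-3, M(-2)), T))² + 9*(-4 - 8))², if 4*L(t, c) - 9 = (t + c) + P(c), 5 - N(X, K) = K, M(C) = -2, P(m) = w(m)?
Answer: 146689/16 ≈ 9168.1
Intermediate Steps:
P(m) = m
N(X, K) = 5 - K
L(t, c) = 9/4 + c/2 + t/4 (L(t, c) = 9/4 + ((t + c) + c)/4 = 9/4 + ((c + t) + c)/4 = 9/4 + (t + 2*c)/4 = 9/4 + (c/2 + t/4) = 9/4 + c/2 + t/4)
((1 + L(N(-3, M(-2)), T))² + 9*(-4 - 8))² = ((1 + (9/4 + (½)*(-3) + (5 - 1*(-2))/4))² + 9*(-4 - 8))² = ((1 + (9/4 - 3/2 + (5 + 2)/4))² + 9*(-12))² = ((1 + (9/4 - 3/2 + (¼)*7))² - 108)² = ((1 + (9/4 - 3/2 + 7/4))² - 108)² = ((1 + 5/2)² - 108)² = ((7/2)² - 108)² = (49/4 - 108)² = (-383/4)² = 146689/16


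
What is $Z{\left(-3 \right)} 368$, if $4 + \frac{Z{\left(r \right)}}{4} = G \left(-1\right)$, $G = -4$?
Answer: $0$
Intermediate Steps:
$Z{\left(r \right)} = 0$ ($Z{\left(r \right)} = -16 + 4 \left(\left(-4\right) \left(-1\right)\right) = -16 + 4 \cdot 4 = -16 + 16 = 0$)
$Z{\left(-3 \right)} 368 = 0 \cdot 368 = 0$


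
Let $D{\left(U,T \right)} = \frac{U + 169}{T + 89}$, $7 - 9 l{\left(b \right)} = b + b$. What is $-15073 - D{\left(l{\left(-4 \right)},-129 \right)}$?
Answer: $- \frac{226031}{15} \approx -15069.0$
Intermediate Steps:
$l{\left(b \right)} = \frac{7}{9} - \frac{2 b}{9}$ ($l{\left(b \right)} = \frac{7}{9} - \frac{b + b}{9} = \frac{7}{9} - \frac{2 b}{9}$)
$D{\left(U,T \right)} = \frac{169 + U}{89 + T}$
$-15073 - D{\left(l{\left(-4 \right)},-129 \right)} = -15073 - \frac{169 + \left(\frac{7}{9} - - \frac{8}{9}\right)}{89 - 129} = -15073 - \frac{169 + \left(\frac{7}{9} + \frac{8}{9}\right)}{-40} = -15073 - - \frac{169 + \frac{5}{3}}{40} = -15073 - \left(- \frac{1}{40}\right) \frac{512}{3} = -15073 - - \frac{64}{15} = -15073 + \frac{64}{15} = - \frac{226031}{15}$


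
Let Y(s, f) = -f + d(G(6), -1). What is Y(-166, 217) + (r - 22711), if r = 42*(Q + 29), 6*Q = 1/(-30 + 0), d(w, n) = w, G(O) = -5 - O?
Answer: -651637/30 ≈ -21721.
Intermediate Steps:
Y(s, f) = -11 - f (Y(s, f) = -f + (-5 - 1*6) = -f + (-5 - 6) = -f - 11 = -11 - f)
Q = -1/180 (Q = 1/(6*(-30 + 0)) = (⅙)/(-30) = (⅙)*(-1/30) = -1/180 ≈ -0.0055556)
r = 36533/30 (r = 42*(-1/180 + 29) = 42*(5219/180) = 36533/30 ≈ 1217.8)
Y(-166, 217) + (r - 22711) = (-11 - 1*217) + (36533/30 - 22711) = (-11 - 217) - 644797/30 = -228 - 644797/30 = -651637/30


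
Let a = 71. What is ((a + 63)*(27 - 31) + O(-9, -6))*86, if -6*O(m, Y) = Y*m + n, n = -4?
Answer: -140438/3 ≈ -46813.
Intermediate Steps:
O(m, Y) = ⅔ - Y*m/6 (O(m, Y) = -(Y*m - 4)/6 = -(-4 + Y*m)/6 = ⅔ - Y*m/6)
((a + 63)*(27 - 31) + O(-9, -6))*86 = ((71 + 63)*(27 - 31) + (⅔ - ⅙*(-6)*(-9)))*86 = (134*(-4) + (⅔ - 9))*86 = (-536 - 25/3)*86 = -1633/3*86 = -140438/3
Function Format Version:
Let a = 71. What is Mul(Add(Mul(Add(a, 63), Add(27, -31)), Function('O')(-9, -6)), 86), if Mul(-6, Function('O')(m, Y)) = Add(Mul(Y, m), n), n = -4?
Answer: Rational(-140438, 3) ≈ -46813.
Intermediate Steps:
Function('O')(m, Y) = Add(Rational(2, 3), Mul(Rational(-1, 6), Y, m)) (Function('O')(m, Y) = Mul(Rational(-1, 6), Add(Mul(Y, m), -4)) = Mul(Rational(-1, 6), Add(-4, Mul(Y, m))) = Add(Rational(2, 3), Mul(Rational(-1, 6), Y, m)))
Mul(Add(Mul(Add(a, 63), Add(27, -31)), Function('O')(-9, -6)), 86) = Mul(Add(Mul(Add(71, 63), Add(27, -31)), Add(Rational(2, 3), Mul(Rational(-1, 6), -6, -9))), 86) = Mul(Add(Mul(134, -4), Add(Rational(2, 3), -9)), 86) = Mul(Add(-536, Rational(-25, 3)), 86) = Mul(Rational(-1633, 3), 86) = Rational(-140438, 3)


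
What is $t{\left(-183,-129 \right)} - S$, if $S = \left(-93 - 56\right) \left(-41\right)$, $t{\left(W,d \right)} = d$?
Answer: $-6238$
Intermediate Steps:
$S = 6109$ ($S = \left(-149\right) \left(-41\right) = 6109$)
$t{\left(-183,-129 \right)} - S = -129 - 6109 = -6238$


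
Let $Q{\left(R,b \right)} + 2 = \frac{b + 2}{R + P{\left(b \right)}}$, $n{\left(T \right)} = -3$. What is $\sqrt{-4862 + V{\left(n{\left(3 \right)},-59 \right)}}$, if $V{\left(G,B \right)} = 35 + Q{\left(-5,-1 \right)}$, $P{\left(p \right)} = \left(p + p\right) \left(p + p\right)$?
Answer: $i \sqrt{4830} \approx 69.498 i$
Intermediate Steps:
$P{\left(p \right)} = 4 p^{2}$ ($P{\left(p \right)} = 2 p 2 p = 4 p^{2}$)
$Q{\left(R,b \right)} = -2 + \frac{2 + b}{R + 4 b^{2}}$ ($Q{\left(R,b \right)} = -2 + \frac{b + 2}{R + 4 b^{2}} = -2 + \frac{2 + b}{R + 4 b^{2}}$)
$V{\left(G,B \right)} = 32$ ($V{\left(G,B \right)} = 35 + \frac{2 - 1 - 8 \left(-1\right)^{2} - -10}{-5 + 4 \left(-1\right)^{2}} = 35 + \frac{2 - 1 - 8 + 10}{-5 + 4 \cdot 1} = 35 + \frac{2 - 1 - 8 + 10}{-5 + 4} = 35 + \frac{1}{-1} \cdot 3 = 35 - 3 = 32$)
$\sqrt{-4862 + V{\left(n{\left(3 \right)},-59 \right)}} = \sqrt{-4862 + 32} = \sqrt{-4830} = i \sqrt{4830}$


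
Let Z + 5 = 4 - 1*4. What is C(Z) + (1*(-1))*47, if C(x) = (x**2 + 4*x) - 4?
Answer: -46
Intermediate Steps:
Z = -5 (Z = -5 + (4 - 1*4) = -5 + (4 - 4) = -5 + 0 = -5)
C(x) = -4 + x**2 + 4*x
C(Z) + (1*(-1))*47 = (-4 + (-5)**2 + 4*(-5)) + (1*(-1))*47 = (-4 + 25 - 20) - 1*47 = 1 - 47 = -46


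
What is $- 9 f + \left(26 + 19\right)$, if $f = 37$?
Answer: $-288$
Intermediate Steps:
$- 9 f + \left(26 + 19\right) = \left(-9\right) 37 + \left(26 + 19\right) = -333 + 45 = -288$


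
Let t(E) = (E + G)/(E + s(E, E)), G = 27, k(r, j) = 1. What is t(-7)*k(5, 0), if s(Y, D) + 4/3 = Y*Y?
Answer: 30/61 ≈ 0.49180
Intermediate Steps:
s(Y, D) = -4/3 + Y² (s(Y, D) = -4/3 + Y*Y = -4/3 + Y²)
t(E) = (27 + E)/(-4/3 + E + E²) (t(E) = (E + 27)/(E + (-4/3 + E²)) = (27 + E)/(-4/3 + E + E²))
t(-7)*k(5, 0) = (3*(27 - 7)/(-4 + 3*(-7) + 3*(-7)²))*1 = (3*20/(-4 - 21 + 3*49))*1 = (3*20/(-4 - 21 + 147))*1 = (3*20/122)*1 = (3*(1/122)*20)*1 = (30/61)*1 = 30/61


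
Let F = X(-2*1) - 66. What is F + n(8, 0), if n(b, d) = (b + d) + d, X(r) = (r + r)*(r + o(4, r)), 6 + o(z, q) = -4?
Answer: -10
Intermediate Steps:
o(z, q) = -10 (o(z, q) = -6 - 4 = -10)
X(r) = 2*r*(-10 + r) (X(r) = (r + r)*(r - 10) = (2*r)*(-10 + r) = 2*r*(-10 + r))
n(b, d) = b + 2*d
F = -18 (F = 2*(-2*1)*(-10 - 2*1) - 66 = 2*(-2)*(-10 - 2) - 66 = 2*(-2)*(-12) - 66 = 48 - 66 = -18)
F + n(8, 0) = -18 + (8 + 2*0) = -18 + (8 + 0) = -18 + 8 = -10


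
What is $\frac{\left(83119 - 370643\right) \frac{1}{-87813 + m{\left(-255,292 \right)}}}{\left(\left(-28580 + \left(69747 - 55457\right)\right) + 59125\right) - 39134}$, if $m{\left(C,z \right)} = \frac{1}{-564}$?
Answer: $\frac{162163536}{282350764633} \approx 0.00057433$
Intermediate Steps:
$m{\left(C,z \right)} = - \frac{1}{564}$
$\frac{\left(83119 - 370643\right) \frac{1}{-87813 + m{\left(-255,292 \right)}}}{\left(\left(-28580 + \left(69747 - 55457\right)\right) + 59125\right) - 39134} = \frac{\left(83119 - 370643\right) \frac{1}{-87813 - \frac{1}{564}}}{\left(\left(-28580 + \left(69747 - 55457\right)\right) + 59125\right) - 39134} = \frac{\left(-287524\right) \frac{1}{- \frac{49526533}{564}}}{\left(\left(-28580 + 14290\right) + 59125\right) - 39134} = \frac{\left(-287524\right) \left(- \frac{564}{49526533}\right)}{\left(-14290 + 59125\right) - 39134} = \frac{162163536}{49526533 \left(44835 - 39134\right)} = \frac{162163536}{49526533 \cdot 5701} = \frac{162163536}{49526533} \cdot \frac{1}{5701} = \frac{162163536}{282350764633}$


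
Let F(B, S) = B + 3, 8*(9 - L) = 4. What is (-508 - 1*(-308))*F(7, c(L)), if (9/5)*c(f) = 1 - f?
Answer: -2000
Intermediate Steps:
L = 17/2 (L = 9 - ⅛*4 = 9 - ½ = 17/2 ≈ 8.5000)
c(f) = 5/9 - 5*f/9 (c(f) = 5*(1 - f)/9 = 5/9 - 5*f/9)
F(B, S) = 3 + B
(-508 - 1*(-308))*F(7, c(L)) = (-508 - 1*(-308))*(3 + 7) = (-508 + 308)*10 = -200*10 = -2000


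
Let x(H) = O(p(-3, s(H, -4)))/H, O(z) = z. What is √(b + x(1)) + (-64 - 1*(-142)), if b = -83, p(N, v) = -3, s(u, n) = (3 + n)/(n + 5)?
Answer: 78 + I*√86 ≈ 78.0 + 9.2736*I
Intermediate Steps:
s(u, n) = (3 + n)/(5 + n)
x(H) = -3/H
√(b + x(1)) + (-64 - 1*(-142)) = √(-83 - 3/1) + (-64 - 1*(-142)) = √(-83 - 3*1) + (-64 + 142) = √(-83 - 3) + 78 = √(-86) + 78 = I*√86 + 78 = 78 + I*√86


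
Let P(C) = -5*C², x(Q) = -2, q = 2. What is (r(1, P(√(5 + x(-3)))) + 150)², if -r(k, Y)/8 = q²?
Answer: 13924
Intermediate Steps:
r(k, Y) = -32 (r(k, Y) = -8*2² = -8*4 = -32)
(r(1, P(√(5 + x(-3)))) + 150)² = (-32 + 150)² = 118² = 13924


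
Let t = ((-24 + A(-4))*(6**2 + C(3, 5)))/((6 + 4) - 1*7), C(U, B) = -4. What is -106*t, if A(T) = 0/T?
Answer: 27136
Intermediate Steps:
A(T) = 0
t = -256 (t = ((-24 + 0)*(6**2 - 4))/((6 + 4) - 1*7) = (-24*(36 - 4))/(10 - 7) = -24*32/3 = -768*1/3 = -256)
-106*t = -106*(-256) = 27136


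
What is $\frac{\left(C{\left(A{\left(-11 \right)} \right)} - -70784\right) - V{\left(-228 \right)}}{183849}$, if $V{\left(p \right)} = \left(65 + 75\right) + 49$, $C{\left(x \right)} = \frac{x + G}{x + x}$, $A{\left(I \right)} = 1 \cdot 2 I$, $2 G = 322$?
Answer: $\frac{1035347}{2696452} \approx 0.38397$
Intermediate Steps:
$G = 161$ ($G = \frac{1}{2} \cdot 322 = 161$)
$A{\left(I \right)} = 2 I$
$C{\left(x \right)} = \frac{161 + x}{2 x}$ ($C{\left(x \right)} = \frac{x + 161}{x + x} = \frac{161 + x}{2 x}$)
$V{\left(p \right)} = 189$ ($V{\left(p \right)} = 140 + 49 = 189$)
$\frac{\left(C{\left(A{\left(-11 \right)} \right)} - -70784\right) - V{\left(-228 \right)}}{183849} = \frac{\left(\frac{161 + 2 \left(-11\right)}{2 \cdot 2 \left(-11\right)} - -70784\right) - 189}{183849} = \left(\left(\frac{161 - 22}{2 \left(-22\right)} + 70784\right) - 189\right) \frac{1}{183849} = \left(\left(\frac{1}{2} \left(- \frac{1}{22}\right) 139 + 70784\right) - 189\right) \frac{1}{183849} = \left(\left(- \frac{139}{44} + 70784\right) - 189\right) \frac{1}{183849} = \left(\frac{3114357}{44} - 189\right) \frac{1}{183849} = \frac{3106041}{44} \cdot \frac{1}{183849} = \frac{1035347}{2696452}$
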